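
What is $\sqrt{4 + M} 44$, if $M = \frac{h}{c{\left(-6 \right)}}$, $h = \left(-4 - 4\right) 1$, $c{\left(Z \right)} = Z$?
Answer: $\frac{176 \sqrt{3}}{3} \approx 101.61$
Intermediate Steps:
$h = -8$ ($h = \left(-8\right) 1 = -8$)
$M = \frac{4}{3}$ ($M = - \frac{8}{-6} = \left(-8\right) \left(- \frac{1}{6}\right) = \frac{4}{3} \approx 1.3333$)
$\sqrt{4 + M} 44 = \sqrt{4 + \frac{4}{3}} \cdot 44 = \sqrt{\frac{16}{3}} \cdot 44 = \frac{4 \sqrt{3}}{3} \cdot 44 = \frac{176 \sqrt{3}}{3}$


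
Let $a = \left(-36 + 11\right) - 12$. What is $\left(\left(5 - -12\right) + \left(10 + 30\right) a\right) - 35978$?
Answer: $-37441$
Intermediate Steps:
$a = -37$ ($a = -25 - 12 = -37$)
$\left(\left(5 - -12\right) + \left(10 + 30\right) a\right) - 35978 = \left(\left(5 - -12\right) + \left(10 + 30\right) \left(-37\right)\right) - 35978 = \left(\left(5 + 12\right) + 40 \left(-37\right)\right) - 35978 = \left(17 - 1480\right) - 35978 = -1463 - 35978 = -37441$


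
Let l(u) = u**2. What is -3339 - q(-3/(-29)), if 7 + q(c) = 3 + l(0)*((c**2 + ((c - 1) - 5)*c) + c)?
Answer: -3335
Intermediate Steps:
q(c) = -4 (q(c) = -7 + (3 + 0**2*((c**2 + ((c - 1) - 5)*c) + c)) = -7 + (3 + 0*((c**2 + ((-1 + c) - 5)*c) + c)) = -7 + (3 + 0*((c**2 + (-6 + c)*c) + c)) = -7 + (3 + 0*((c**2 + c*(-6 + c)) + c)) = -7 + (3 + 0*(c + c**2 + c*(-6 + c))) = -7 + (3 + 0) = -7 + 3 = -4)
-3339 - q(-3/(-29)) = -3339 - 1*(-4) = -3339 + 4 = -3335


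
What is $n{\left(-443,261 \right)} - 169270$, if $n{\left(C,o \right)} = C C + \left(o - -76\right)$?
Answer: $27316$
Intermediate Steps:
$n{\left(C,o \right)} = 76 + o + C^{2}$ ($n{\left(C,o \right)} = C^{2} + \left(o + 76\right) = C^{2} + \left(76 + o\right) = 76 + o + C^{2}$)
$n{\left(-443,261 \right)} - 169270 = \left(76 + 261 + \left(-443\right)^{2}\right) - 169270 = \left(76 + 261 + 196249\right) - 169270 = 196586 - 169270 = 27316$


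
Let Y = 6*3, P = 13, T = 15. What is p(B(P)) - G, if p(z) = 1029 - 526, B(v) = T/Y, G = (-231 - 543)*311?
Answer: 241217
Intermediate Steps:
G = -240714 (G = -774*311 = -240714)
Y = 18
B(v) = 5/6 (B(v) = 15/18 = 15*(1/18) = 5/6)
p(z) = 503
p(B(P)) - G = 503 - 1*(-240714) = 503 + 240714 = 241217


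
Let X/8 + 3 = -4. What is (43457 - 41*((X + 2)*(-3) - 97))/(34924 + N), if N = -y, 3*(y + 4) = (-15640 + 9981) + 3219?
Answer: 15297/13403 ≈ 1.1413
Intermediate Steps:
X = -56 (X = -24 + 8*(-4) = -24 - 32 = -56)
y = -2452/3 (y = -4 + ((-15640 + 9981) + 3219)/3 = -4 + (-5659 + 3219)/3 = -4 + (⅓)*(-2440) = -4 - 2440/3 = -2452/3 ≈ -817.33)
N = 2452/3 (N = -1*(-2452/3) = 2452/3 ≈ 817.33)
(43457 - 41*((X + 2)*(-3) - 97))/(34924 + N) = (43457 - 41*((-56 + 2)*(-3) - 97))/(34924 + 2452/3) = (43457 - 41*(-54*(-3) - 97))/(107224/3) = (43457 - 41*(162 - 97))*(3/107224) = (43457 - 41*65)*(3/107224) = (43457 - 2665)*(3/107224) = 40792*(3/107224) = 15297/13403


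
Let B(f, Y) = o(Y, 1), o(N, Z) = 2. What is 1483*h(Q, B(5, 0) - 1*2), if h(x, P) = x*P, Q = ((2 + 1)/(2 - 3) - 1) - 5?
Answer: 0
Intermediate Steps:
B(f, Y) = 2
Q = -9 (Q = (3/(-1) - 1) - 5 = (3*(-1) - 1) - 5 = (-3 - 1) - 5 = -4 - 5 = -9)
h(x, P) = P*x
1483*h(Q, B(5, 0) - 1*2) = 1483*((2 - 1*2)*(-9)) = 1483*((2 - 2)*(-9)) = 1483*(0*(-9)) = 1483*0 = 0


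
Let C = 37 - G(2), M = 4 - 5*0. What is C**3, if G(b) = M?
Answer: 35937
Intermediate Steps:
M = 4 (M = 4 + 0 = 4)
G(b) = 4
C = 33 (C = 37 - 1*4 = 37 - 4 = 33)
C**3 = 33**3 = 35937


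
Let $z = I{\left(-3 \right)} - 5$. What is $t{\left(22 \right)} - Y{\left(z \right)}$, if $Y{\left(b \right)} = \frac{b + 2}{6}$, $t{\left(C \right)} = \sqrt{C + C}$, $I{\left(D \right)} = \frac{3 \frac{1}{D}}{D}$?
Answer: $\frac{4}{9} + 2 \sqrt{11} \approx 7.0777$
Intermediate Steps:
$I{\left(D \right)} = \frac{3}{D^{2}}$
$z = - \frac{14}{3}$ ($z = \frac{3}{9} - 5 = 3 \cdot \frac{1}{9} - 5 = \frac{1}{3} - 5 = - \frac{14}{3} \approx -4.6667$)
$t{\left(C \right)} = \sqrt{2} \sqrt{C}$ ($t{\left(C \right)} = \sqrt{2 C} = \sqrt{2} \sqrt{C}$)
$Y{\left(b \right)} = \frac{1}{3} + \frac{b}{6}$ ($Y{\left(b \right)} = \frac{2 + b}{6} = \frac{1}{3} + \frac{b}{6}$)
$t{\left(22 \right)} - Y{\left(z \right)} = \sqrt{2} \sqrt{22} - \left(\frac{1}{3} + \frac{1}{6} \left(- \frac{14}{3}\right)\right) = 2 \sqrt{11} - \left(\frac{1}{3} - \frac{7}{9}\right) = 2 \sqrt{11} - - \frac{4}{9} = 2 \sqrt{11} + \frac{4}{9} = \frac{4}{9} + 2 \sqrt{11}$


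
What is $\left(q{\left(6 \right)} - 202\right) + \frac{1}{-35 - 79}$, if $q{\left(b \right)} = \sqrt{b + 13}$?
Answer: $- \frac{23029}{114} + \sqrt{19} \approx -197.65$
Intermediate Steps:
$q{\left(b \right)} = \sqrt{13 + b}$
$\left(q{\left(6 \right)} - 202\right) + \frac{1}{-35 - 79} = \left(\sqrt{13 + 6} - 202\right) + \frac{1}{-35 - 79} = \left(\sqrt{19} - 202\right) + \frac{1}{-114} = \left(-202 + \sqrt{19}\right) - \frac{1}{114} = - \frac{23029}{114} + \sqrt{19}$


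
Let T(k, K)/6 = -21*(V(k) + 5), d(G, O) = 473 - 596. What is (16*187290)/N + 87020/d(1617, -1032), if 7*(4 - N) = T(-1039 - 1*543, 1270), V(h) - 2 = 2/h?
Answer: 70651348820/3161469 ≈ 22348.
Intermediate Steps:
V(h) = 2 + 2/h
d(G, O) = -123
T(k, K) = -882 - 252/k (T(k, K) = 6*(-21*((2 + 2/k) + 5)) = 6*(-21*(7 + 2/k)) = 6*(-147 - 42/k) = -882 - 252/k)
N = 102812/791 (N = 4 - (-882 - 252/(-1039 - 1*543))/7 = 4 - (-882 - 252/(-1039 - 543))/7 = 4 - (-882 - 252/(-1582))/7 = 4 - (-882 - 252*(-1/1582))/7 = 4 - (-882 + 18/113)/7 = 4 - ⅐*(-99648/113) = 4 + 99648/791 = 102812/791 ≈ 129.98)
(16*187290)/N + 87020/d(1617, -1032) = (16*187290)/(102812/791) + 87020/(-123) = 2996640*(791/102812) + 87020*(-1/123) = 592585560/25703 - 87020/123 = 70651348820/3161469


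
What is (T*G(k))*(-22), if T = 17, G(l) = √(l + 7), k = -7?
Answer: 0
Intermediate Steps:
G(l) = √(7 + l)
(T*G(k))*(-22) = (17*√(7 - 7))*(-22) = (17*√0)*(-22) = (17*0)*(-22) = 0*(-22) = 0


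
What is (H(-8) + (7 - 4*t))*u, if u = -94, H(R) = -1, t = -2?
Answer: -1316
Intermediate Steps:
(H(-8) + (7 - 4*t))*u = (-1 + (7 - 4*(-2)))*(-94) = (-1 + (7 + 8))*(-94) = (-1 + 15)*(-94) = 14*(-94) = -1316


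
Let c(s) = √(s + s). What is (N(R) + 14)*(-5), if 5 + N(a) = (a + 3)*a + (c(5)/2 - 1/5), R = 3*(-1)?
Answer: -44 - 5*√10/2 ≈ -51.906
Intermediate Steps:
c(s) = √2*√s (c(s) = √(2*s) = √2*√s)
R = -3
N(a) = -26/5 + √10/2 + a*(3 + a) (N(a) = -5 + ((a + 3)*a + ((√2*√5)/2 - 1/5)) = -5 + ((3 + a)*a + (√10*(½) - 1*⅕)) = -5 + (a*(3 + a) + (√10/2 - ⅕)) = -5 + (a*(3 + a) + (-⅕ + √10/2)) = -5 + (-⅕ + √10/2 + a*(3 + a)) = -26/5 + √10/2 + a*(3 + a))
(N(R) + 14)*(-5) = ((-26/5 + (-3)² + √10/2 + 3*(-3)) + 14)*(-5) = ((-26/5 + 9 + √10/2 - 9) + 14)*(-5) = ((-26/5 + √10/2) + 14)*(-5) = (44/5 + √10/2)*(-5) = -44 - 5*√10/2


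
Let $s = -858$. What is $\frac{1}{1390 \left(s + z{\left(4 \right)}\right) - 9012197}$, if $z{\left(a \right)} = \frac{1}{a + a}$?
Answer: $- \frac{4}{40818573} \approx -9.7995 \cdot 10^{-8}$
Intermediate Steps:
$z{\left(a \right)} = \frac{1}{2 a}$
$\frac{1}{1390 \left(s + z{\left(4 \right)}\right) - 9012197} = \frac{1}{1390 \left(-858 + \frac{1}{2 \cdot 4}\right) - 9012197} = \frac{1}{1390 \left(-858 + \frac{1}{2} \cdot \frac{1}{4}\right) - 9012197} = \frac{1}{1390 \left(-858 + \frac{1}{8}\right) - 9012197} = \frac{1}{1390 \left(- \frac{6863}{8}\right) - 9012197} = \frac{1}{- \frac{4769785}{4} - 9012197} = \frac{1}{- \frac{40818573}{4}} = - \frac{4}{40818573}$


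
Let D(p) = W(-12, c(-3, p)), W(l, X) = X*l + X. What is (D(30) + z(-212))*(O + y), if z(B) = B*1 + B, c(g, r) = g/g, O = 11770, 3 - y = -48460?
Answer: -26201355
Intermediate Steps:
y = 48463 (y = 3 - 1*(-48460) = 3 + 48460 = 48463)
c(g, r) = 1
z(B) = 2*B (z(B) = B + B = 2*B)
W(l, X) = X + X*l
D(p) = -11 (D(p) = 1*(1 - 12) = 1*(-11) = -11)
(D(30) + z(-212))*(O + y) = (-11 + 2*(-212))*(11770 + 48463) = (-11 - 424)*60233 = -435*60233 = -26201355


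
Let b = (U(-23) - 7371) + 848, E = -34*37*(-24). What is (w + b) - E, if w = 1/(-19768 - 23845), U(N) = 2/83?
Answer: -132903770342/3619879 ≈ -36715.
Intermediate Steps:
U(N) = 2/83 (U(N) = 2*(1/83) = 2/83)
E = 30192 (E = -1258*(-24) = 30192)
b = -541407/83 (b = (2/83 - 7371) + 848 = -611791/83 + 848 = -541407/83 ≈ -6523.0)
w = -1/43613 (w = 1/(-43613) = -1/43613 ≈ -2.2929e-5)
(w + b) - E = (-1/43613 - 541407/83) - 1*30192 = -23612383574/3619879 - 30192 = -132903770342/3619879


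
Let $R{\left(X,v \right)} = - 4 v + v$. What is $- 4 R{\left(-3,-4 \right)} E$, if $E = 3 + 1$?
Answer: $-192$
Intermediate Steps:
$E = 4$
$R{\left(X,v \right)} = - 3 v$
$- 4 R{\left(-3,-4 \right)} E = - 4 \left(\left(-3\right) \left(-4\right)\right) 4 = \left(-4\right) 12 \cdot 4 = \left(-48\right) 4 = -192$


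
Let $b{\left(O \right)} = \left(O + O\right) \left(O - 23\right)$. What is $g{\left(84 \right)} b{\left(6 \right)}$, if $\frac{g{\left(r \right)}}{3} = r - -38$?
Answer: $-74664$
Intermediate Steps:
$g{\left(r \right)} = 114 + 3 r$ ($g{\left(r \right)} = 3 \left(r - -38\right) = 3 \left(r + 38\right) = 3 \left(38 + r\right) = 114 + 3 r$)
$b{\left(O \right)} = 2 O \left(-23 + O\right)$
$g{\left(84 \right)} b{\left(6 \right)} = \left(114 + 3 \cdot 84\right) 2 \cdot 6 \left(-23 + 6\right) = \left(114 + 252\right) 2 \cdot 6 \left(-17\right) = 366 \left(-204\right) = -74664$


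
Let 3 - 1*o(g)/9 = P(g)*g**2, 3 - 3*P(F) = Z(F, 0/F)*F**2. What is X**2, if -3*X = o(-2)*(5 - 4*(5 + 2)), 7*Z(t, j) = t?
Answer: 1485961/49 ≈ 30326.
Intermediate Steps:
Z(t, j) = t/7
P(F) = 1 - F**3/21 (P(F) = 1 - F/7*F**2/3 = 1 - F**3/21)
o(g) = 27 - 9*g**2*(1 - g**3/21) (o(g) = 27 - 9*(1 - g**3/21)*g**2 = 27 - 9*g**2*(1 - g**3/21))
X = -1219/7 (X = -(27 + (3/7)*(-2)**2*(-21 + (-2)**3))*(5 - 4*(5 + 2))/3 = -(27 + (3/7)*4*(-21 - 8))*(5 - 4*7)/3 = -(27 + (3/7)*4*(-29))*(5 - 28)/3 = -(27 - 348/7)*(-23)/3 = -(-53)*(-23)/7 = -1/3*3657/7 = -1219/7 ≈ -174.14)
X**2 = (-1219/7)**2 = 1485961/49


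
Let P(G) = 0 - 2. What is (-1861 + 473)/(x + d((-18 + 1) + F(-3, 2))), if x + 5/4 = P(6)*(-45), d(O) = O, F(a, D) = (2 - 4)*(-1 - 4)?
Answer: -5552/327 ≈ -16.979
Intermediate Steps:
F(a, D) = 10 (F(a, D) = -2*(-5) = 10)
P(G) = -2
x = 355/4 (x = -5/4 - 2*(-45) = -5/4 + 90 = 355/4 ≈ 88.750)
(-1861 + 473)/(x + d((-18 + 1) + F(-3, 2))) = (-1861 + 473)/(355/4 + ((-18 + 1) + 10)) = -1388/(355/4 + (-17 + 10)) = -1388/(355/4 - 7) = -1388/327/4 = -1388*4/327 = -5552/327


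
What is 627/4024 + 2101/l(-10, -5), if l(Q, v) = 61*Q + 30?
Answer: -2022691/583480 ≈ -3.4666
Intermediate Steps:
l(Q, v) = 30 + 61*Q
627/4024 + 2101/l(-10, -5) = 627/4024 + 2101/(30 + 61*(-10)) = 627*(1/4024) + 2101/(30 - 610) = 627/4024 + 2101/(-580) = 627/4024 + 2101*(-1/580) = 627/4024 - 2101/580 = -2022691/583480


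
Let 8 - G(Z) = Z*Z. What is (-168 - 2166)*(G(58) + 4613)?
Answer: -2933838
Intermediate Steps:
G(Z) = 8 - Z² (G(Z) = 8 - Z*Z = 8 - Z²)
(-168 - 2166)*(G(58) + 4613) = (-168 - 2166)*((8 - 1*58²) + 4613) = -2334*((8 - 1*3364) + 4613) = -2334*((8 - 3364) + 4613) = -2334*(-3356 + 4613) = -2334*1257 = -2933838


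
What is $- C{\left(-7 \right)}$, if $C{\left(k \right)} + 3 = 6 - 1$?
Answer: $-2$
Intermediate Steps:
$C{\left(k \right)} = 2$ ($C{\left(k \right)} = -3 + \left(6 - 1\right) = -3 + 5 = 2$)
$- C{\left(-7 \right)} = \left(-1\right) 2 = -2$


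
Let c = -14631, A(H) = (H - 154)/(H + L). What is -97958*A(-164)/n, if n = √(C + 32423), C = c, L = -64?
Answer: -2595887*√278/42256 ≈ -1024.3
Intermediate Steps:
A(H) = (-154 + H)/(-64 + H) (A(H) = (H - 154)/(H - 64) = (-154 + H)/(-64 + H))
C = -14631
n = 8*√278 (n = √(-14631 + 32423) = √17792 = 8*√278 ≈ 133.39)
-97958*A(-164)/n = -97958*√278*(-154 - 164)/(2224*(-64 - 164)) = -97958*53*√278/84512 = -2595887*√278/42256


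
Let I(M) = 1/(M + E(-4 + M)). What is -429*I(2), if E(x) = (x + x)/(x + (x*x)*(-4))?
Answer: -3861/20 ≈ -193.05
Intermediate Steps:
E(x) = 2*x/(x - 4*x²) (E(x) = (2*x)/(x + x²*(-4)) = (2*x)/(x - 4*x²) = 2*x/(x - 4*x²))
I(M) = 1/(M - 2/(-17 + 4*M)) (I(M) = 1/(M - 2/(-1 + 4*(-4 + M))) = 1/(M - 2/(-1 + (-16 + 4*M))) = 1/(M - 2/(-17 + 4*M)))
-429*I(2) = -429*(-17 + 4*2)/(-2 + 2*(-17 + 4*2)) = -429*(-17 + 8)/(-2 + 2*(-17 + 8)) = -429*(-9)/(-2 + 2*(-9)) = -429*(-9)/(-2 - 18) = -429*(-9)/(-20) = -(-429)*(-9)/20 = -429*9/20 = -3861/20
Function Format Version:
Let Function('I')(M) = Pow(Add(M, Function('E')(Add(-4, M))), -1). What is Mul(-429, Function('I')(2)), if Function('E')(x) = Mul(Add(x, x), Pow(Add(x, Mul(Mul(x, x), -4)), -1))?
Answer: Rational(-3861, 20) ≈ -193.05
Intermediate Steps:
Function('E')(x) = Mul(2, x, Pow(Add(x, Mul(-4, Pow(x, 2))), -1)) (Function('E')(x) = Mul(Mul(2, x), Pow(Add(x, Mul(Pow(x, 2), -4)), -1)) = Mul(Mul(2, x), Pow(Add(x, Mul(-4, Pow(x, 2))), -1)) = Mul(2, x, Pow(Add(x, Mul(-4, Pow(x, 2))), -1)))
Function('I')(M) = Pow(Add(M, Mul(-2, Pow(Add(-17, Mul(4, M)), -1))), -1) (Function('I')(M) = Pow(Add(M, Mul(-2, Pow(Add(-1, Mul(4, Add(-4, M))), -1))), -1) = Pow(Add(M, Mul(-2, Pow(Add(-1, Add(-16, Mul(4, M))), -1))), -1) = Pow(Add(M, Mul(-2, Pow(Add(-17, Mul(4, M)), -1))), -1))
Mul(-429, Function('I')(2)) = Mul(-429, Mul(Pow(Add(-2, Mul(2, Add(-17, Mul(4, 2)))), -1), Add(-17, Mul(4, 2)))) = Mul(-429, Mul(Pow(Add(-2, Mul(2, Add(-17, 8))), -1), Add(-17, 8))) = Mul(-429, Mul(Pow(Add(-2, Mul(2, -9)), -1), -9)) = Mul(-429, Mul(Pow(Add(-2, -18), -1), -9)) = Mul(-429, Mul(Pow(-20, -1), -9)) = Mul(-429, Mul(Rational(-1, 20), -9)) = Mul(-429, Rational(9, 20)) = Rational(-3861, 20)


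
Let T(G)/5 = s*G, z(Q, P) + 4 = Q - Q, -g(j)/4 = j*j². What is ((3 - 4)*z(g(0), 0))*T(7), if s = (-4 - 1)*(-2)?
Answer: 1400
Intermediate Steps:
g(j) = -4*j³ (g(j) = -4*j*j² = -4*j³)
z(Q, P) = -4 (z(Q, P) = -4 + (Q - Q) = -4 + 0 = -4)
s = 10 (s = -5*(-2) = 10)
T(G) = 50*G (T(G) = 5*(10*G) = 50*G)
((3 - 4)*z(g(0), 0))*T(7) = ((3 - 4)*(-4))*(50*7) = -1*(-4)*350 = 4*350 = 1400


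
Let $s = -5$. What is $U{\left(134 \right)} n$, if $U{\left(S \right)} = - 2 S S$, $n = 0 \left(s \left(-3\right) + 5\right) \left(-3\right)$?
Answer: $0$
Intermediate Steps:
$n = 0$ ($n = 0 \left(\left(-5\right) \left(-3\right) + 5\right) \left(-3\right) = 0 \left(15 + 5\right) \left(-3\right) = 0 \cdot 20 \left(-3\right) = 0 \left(-3\right) = 0$)
$U{\left(S \right)} = - 2 S^{2}$
$U{\left(134 \right)} n = - 2 \cdot 134^{2} \cdot 0 = \left(-2\right) 17956 \cdot 0 = \left(-35912\right) 0 = 0$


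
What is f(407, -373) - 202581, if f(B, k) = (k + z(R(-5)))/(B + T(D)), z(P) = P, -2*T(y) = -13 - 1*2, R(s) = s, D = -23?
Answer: -167940405/829 ≈ -2.0258e+5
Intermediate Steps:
T(y) = 15/2 (T(y) = -(-13 - 1*2)/2 = -(-13 - 2)/2 = -½*(-15) = 15/2)
f(B, k) = (-5 + k)/(15/2 + B) (f(B, k) = (k - 5)/(B + 15/2) = (-5 + k)/(15/2 + B))
f(407, -373) - 202581 = 2*(-5 - 373)/(15 + 2*407) - 202581 = 2*(-378)/(15 + 814) - 202581 = 2*(-378)/829 - 202581 = 2*(1/829)*(-378) - 202581 = -756/829 - 202581 = -167940405/829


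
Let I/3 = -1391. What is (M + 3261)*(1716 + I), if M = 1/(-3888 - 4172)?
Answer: -4967611551/620 ≈ -8.0123e+6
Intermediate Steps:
I = -4173 (I = 3*(-1391) = -4173)
M = -1/8060 (M = 1/(-8060) = -1/8060 ≈ -0.00012407)
(M + 3261)*(1716 + I) = (-1/8060 + 3261)*(1716 - 4173) = (26283659/8060)*(-2457) = -4967611551/620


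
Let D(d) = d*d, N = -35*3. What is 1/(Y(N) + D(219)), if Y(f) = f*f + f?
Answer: 1/58881 ≈ 1.6983e-5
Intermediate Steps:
N = -105
Y(f) = f + f**2 (Y(f) = f**2 + f = f + f**2)
D(d) = d**2
1/(Y(N) + D(219)) = 1/(-105*(1 - 105) + 219**2) = 1/(-105*(-104) + 47961) = 1/(10920 + 47961) = 1/58881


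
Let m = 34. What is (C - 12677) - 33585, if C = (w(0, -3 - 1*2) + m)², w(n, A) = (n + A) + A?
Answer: -45686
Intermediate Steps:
w(n, A) = n + 2*A (w(n, A) = (A + n) + A = n + 2*A)
C = 576 (C = ((0 + 2*(-3 - 1*2)) + 34)² = ((0 + 2*(-3 - 2)) + 34)² = ((0 + 2*(-5)) + 34)² = ((0 - 10) + 34)² = (-10 + 34)² = 24² = 576)
(C - 12677) - 33585 = (576 - 12677) - 33585 = -12101 - 33585 = -45686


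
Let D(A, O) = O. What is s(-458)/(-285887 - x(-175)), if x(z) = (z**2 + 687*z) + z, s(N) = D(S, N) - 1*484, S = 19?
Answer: 471/98056 ≈ 0.0048034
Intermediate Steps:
s(N) = -484 + N (s(N) = N - 1*484 = N - 484 = -484 + N)
x(z) = z**2 + 688*z
s(-458)/(-285887 - x(-175)) = (-484 - 458)/(-285887 - (-175)*(688 - 175)) = -942/(-285887 - (-175)*513) = -942/(-285887 - 1*(-89775)) = -942/(-285887 + 89775) = -942/(-196112) = -942*(-1/196112) = 471/98056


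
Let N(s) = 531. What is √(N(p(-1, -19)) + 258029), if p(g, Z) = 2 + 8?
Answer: 16*√1010 ≈ 508.49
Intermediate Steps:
p(g, Z) = 10
√(N(p(-1, -19)) + 258029) = √(531 + 258029) = √258560 = 16*√1010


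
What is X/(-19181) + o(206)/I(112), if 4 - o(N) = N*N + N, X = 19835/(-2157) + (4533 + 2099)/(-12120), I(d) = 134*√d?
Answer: 10612726/20893575585 - 21319*√7/1876 ≈ -30.066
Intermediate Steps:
X = -10612726/1089285 (X = 19835*(-1/2157) + 6632*(-1/12120) = -19835/2157 - 829/1515 = -10612726/1089285 ≈ -9.7428)
o(N) = 4 - N - N² (o(N) = 4 - (N*N + N) = 4 - (N² + N) = 4 - (N + N²) = 4 + (-N - N²) = 4 - N - N²)
X/(-19181) + o(206)/I(112) = -10612726/1089285/(-19181) + (4 - 1*206 - 1*206²)/((134*√112)) = -10612726/1089285*(-1/19181) + (4 - 206 - 1*42436)/((134*(4*√7))) = 10612726/20893575585 + (4 - 206 - 42436)/((536*√7)) = 10612726/20893575585 - 21319*√7/1876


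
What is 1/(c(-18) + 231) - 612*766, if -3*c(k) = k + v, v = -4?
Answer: -335186277/715 ≈ -4.6879e+5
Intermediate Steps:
c(k) = 4/3 - k/3 (c(k) = -(k - 4)/3 = -(-4 + k)/3 = 4/3 - k/3)
1/(c(-18) + 231) - 612*766 = 1/((4/3 - 1/3*(-18)) + 231) - 612*766 = 1/((4/3 + 6) + 231) - 468792 = 1/(22/3 + 231) - 468792 = 1/(715/3) - 468792 = 3/715 - 468792 = -335186277/715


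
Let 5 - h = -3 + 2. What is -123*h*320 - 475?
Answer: -236635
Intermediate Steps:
h = 6 (h = 5 - (-3 + 2) = 5 - 1*(-1) = 5 + 1 = 6)
-123*h*320 - 475 = -123*6*320 - 475 = -738*320 - 475 = -236160 - 475 = -236635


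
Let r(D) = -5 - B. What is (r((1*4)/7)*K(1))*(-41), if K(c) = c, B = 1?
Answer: 246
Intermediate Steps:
r(D) = -6 (r(D) = -5 - 1*1 = -5 - 1 = -6)
(r((1*4)/7)*K(1))*(-41) = -6*1*(-41) = -6*(-41) = 246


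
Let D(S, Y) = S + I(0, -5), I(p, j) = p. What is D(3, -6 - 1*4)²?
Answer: 9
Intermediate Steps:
D(S, Y) = S (D(S, Y) = S + 0 = S)
D(3, -6 - 1*4)² = 3² = 9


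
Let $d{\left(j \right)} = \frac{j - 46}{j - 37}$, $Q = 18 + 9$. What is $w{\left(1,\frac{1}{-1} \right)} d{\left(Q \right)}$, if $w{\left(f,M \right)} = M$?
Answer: $- \frac{19}{10} \approx -1.9$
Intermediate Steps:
$Q = 27$
$d{\left(j \right)} = \frac{-46 + j}{-37 + j}$
$w{\left(1,\frac{1}{-1} \right)} d{\left(Q \right)} = \frac{\frac{1}{-37 + 27} \left(-46 + 27\right)}{-1} = - \frac{-19}{-10} = - \frac{\left(-1\right) \left(-19\right)}{10} = \left(-1\right) \frac{19}{10} = - \frac{19}{10}$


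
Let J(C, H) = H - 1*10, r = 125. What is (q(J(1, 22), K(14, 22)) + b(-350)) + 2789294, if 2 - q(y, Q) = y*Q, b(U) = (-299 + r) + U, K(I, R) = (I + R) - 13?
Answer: 2788496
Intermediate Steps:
K(I, R) = -13 + I + R
b(U) = -174 + U (b(U) = (-299 + 125) + U = -174 + U)
J(C, H) = -10 + H (J(C, H) = H - 10 = -10 + H)
q(y, Q) = 2 - Q*y (q(y, Q) = 2 - y*Q = 2 - Q*y)
(q(J(1, 22), K(14, 22)) + b(-350)) + 2789294 = ((2 - (-13 + 14 + 22)*(-10 + 22)) + (-174 - 350)) + 2789294 = ((2 - 1*23*12) - 524) + 2789294 = ((2 - 276) - 524) + 2789294 = (-274 - 524) + 2789294 = -798 + 2789294 = 2788496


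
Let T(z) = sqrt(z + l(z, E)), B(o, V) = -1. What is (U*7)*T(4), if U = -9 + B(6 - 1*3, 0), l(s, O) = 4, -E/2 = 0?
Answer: -140*sqrt(2) ≈ -197.99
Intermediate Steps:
E = 0 (E = -2*0 = 0)
T(z) = sqrt(4 + z) (T(z) = sqrt(z + 4) = sqrt(4 + z))
U = -10 (U = -9 - 1 = -10)
(U*7)*T(4) = (-10*7)*sqrt(4 + 4) = -140*sqrt(2)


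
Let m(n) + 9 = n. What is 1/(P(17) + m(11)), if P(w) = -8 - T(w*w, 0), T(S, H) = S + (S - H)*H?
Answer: -1/295 ≈ -0.0033898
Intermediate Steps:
m(n) = -9 + n
T(S, H) = S + H*(S - H)
P(w) = -8 - w**2 (P(w) = -8 - (w*w - 1*0**2 + 0*(w*w)) = -8 - (w**2 - 1*0 + 0*w**2) = -8 - (w**2 + 0 + 0) = -8 - w**2)
1/(P(17) + m(11)) = 1/((-8 - 1*17**2) + (-9 + 11)) = 1/((-8 - 1*289) + 2) = 1/((-8 - 289) + 2) = 1/(-297 + 2) = 1/(-295) = -1/295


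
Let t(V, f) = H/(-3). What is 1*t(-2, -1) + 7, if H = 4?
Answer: 17/3 ≈ 5.6667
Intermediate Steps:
t(V, f) = -4/3 (t(V, f) = 4/(-3) = -⅓*4 = -4/3)
1*t(-2, -1) + 7 = 1*(-4/3) + 7 = -4/3 + 7 = 17/3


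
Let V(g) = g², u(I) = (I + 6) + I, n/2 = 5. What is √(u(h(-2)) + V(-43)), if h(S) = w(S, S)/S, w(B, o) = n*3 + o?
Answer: 3*√203 ≈ 42.743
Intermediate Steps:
n = 10 (n = 2*5 = 10)
w(B, o) = 30 + o (w(B, o) = 10*3 + o = 30 + o)
h(S) = (30 + S)/S
u(I) = 6 + 2*I (u(I) = (6 + I) + I = 6 + 2*I)
√(u(h(-2)) + V(-43)) = √((6 + 2*((30 - 2)/(-2))) + (-43)²) = √((6 + 2*(-½*28)) + 1849) = √((6 + 2*(-14)) + 1849) = √((6 - 28) + 1849) = √(-22 + 1849) = √1827 = 3*√203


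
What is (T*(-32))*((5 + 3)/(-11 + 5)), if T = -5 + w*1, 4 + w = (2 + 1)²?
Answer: 0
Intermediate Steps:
w = 5 (w = -4 + (2 + 1)² = -4 + 3² = -4 + 9 = 5)
T = 0 (T = -5 + 5*1 = -5 + 5 = 0)
(T*(-32))*((5 + 3)/(-11 + 5)) = (0*(-32))*((5 + 3)/(-11 + 5)) = 0*(8/(-6)) = 0*(8*(-⅙)) = 0*(-4/3) = 0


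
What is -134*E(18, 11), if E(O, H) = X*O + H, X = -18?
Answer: 41942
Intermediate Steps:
E(O, H) = H - 18*O (E(O, H) = -18*O + H = H - 18*O)
-134*E(18, 11) = -134*(11 - 18*18) = -134*(11 - 324) = -134*(-313) = 41942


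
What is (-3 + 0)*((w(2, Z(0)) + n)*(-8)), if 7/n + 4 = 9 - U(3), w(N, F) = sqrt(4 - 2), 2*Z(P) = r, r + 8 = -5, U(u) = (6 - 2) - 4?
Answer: 168/5 + 24*sqrt(2) ≈ 67.541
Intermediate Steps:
U(u) = 0 (U(u) = 4 - 4 = 0)
r = -13 (r = -8 - 5 = -13)
Z(P) = -13/2 (Z(P) = (1/2)*(-13) = -13/2)
w(N, F) = sqrt(2)
n = 7/5 (n = 7/(-4 + (9 - 1*0)) = 7/(-4 + (9 + 0)) = 7/(-4 + 9) = 7/5 ≈ 1.4000)
(-3 + 0)*((w(2, Z(0)) + n)*(-8)) = (-3 + 0)*((sqrt(2) + 7/5)*(-8)) = -3*(7/5 + sqrt(2))*(-8) = -3*(-56/5 - 8*sqrt(2)) = 168/5 + 24*sqrt(2)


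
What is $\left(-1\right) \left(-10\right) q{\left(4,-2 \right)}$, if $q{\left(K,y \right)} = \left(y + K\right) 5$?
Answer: $100$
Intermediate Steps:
$q{\left(K,y \right)} = 5 K + 5 y$ ($q{\left(K,y \right)} = \left(K + y\right) 5 = 5 K + 5 y$)
$\left(-1\right) \left(-10\right) q{\left(4,-2 \right)} = \left(-1\right) \left(-10\right) \left(5 \cdot 4 + 5 \left(-2\right)\right) = 10 \left(20 - 10\right) = 10 \cdot 10 = 100$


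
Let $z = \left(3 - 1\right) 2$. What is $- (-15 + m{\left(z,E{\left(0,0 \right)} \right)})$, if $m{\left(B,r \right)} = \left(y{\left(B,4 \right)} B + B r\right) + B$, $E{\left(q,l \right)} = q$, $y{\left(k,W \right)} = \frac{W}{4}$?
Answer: $7$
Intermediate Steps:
$z = 4$ ($z = \left(3 - 1\right) 2 = 2 \cdot 2 = 4$)
$y{\left(k,W \right)} = \frac{W}{4}$ ($y{\left(k,W \right)} = W \frac{1}{4} = \frac{W}{4}$)
$m{\left(B,r \right)} = 2 B + B r$ ($m{\left(B,r \right)} = \left(\frac{1}{4} \cdot 4 B + B r\right) + B = \left(1 B + B r\right) + B = \left(B + B r\right) + B = 2 B + B r$)
$- (-15 + m{\left(z,E{\left(0,0 \right)} \right)}) = - (-15 + 4 \left(2 + 0\right)) = - (-15 + 4 \cdot 2) = - (-15 + 8) = \left(-1\right) \left(-7\right) = 7$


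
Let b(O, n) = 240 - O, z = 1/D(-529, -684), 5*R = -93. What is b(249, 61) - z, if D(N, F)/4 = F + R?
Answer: -126463/14052 ≈ -8.9996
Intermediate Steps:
R = -93/5 (R = (⅕)*(-93) = -93/5 ≈ -18.600)
D(N, F) = -372/5 + 4*F (D(N, F) = 4*(F - 93/5) = 4*(-93/5 + F) = -372/5 + 4*F)
z = -5/14052 (z = 1/(-372/5 + 4*(-684)) = 1/(-372/5 - 2736) = 1/(-14052/5) = -5/14052 ≈ -0.00035582)
b(249, 61) - z = (240 - 1*249) - 1*(-5/14052) = (240 - 249) + 5/14052 = -9 + 5/14052 = -126463/14052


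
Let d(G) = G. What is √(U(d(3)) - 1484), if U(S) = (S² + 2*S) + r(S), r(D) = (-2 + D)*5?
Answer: 2*I*√366 ≈ 38.262*I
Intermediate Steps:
r(D) = -10 + 5*D
U(S) = -10 + S² + 7*S (U(S) = (S² + 2*S) + (-10 + 5*S) = -10 + S² + 7*S)
√(U(d(3)) - 1484) = √((-10 + 3² + 7*3) - 1484) = √((-10 + 9 + 21) - 1484) = √(20 - 1484) = √(-1464) = 2*I*√366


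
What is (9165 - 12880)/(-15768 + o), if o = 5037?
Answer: 3715/10731 ≈ 0.34619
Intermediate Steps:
(9165 - 12880)/(-15768 + o) = (9165 - 12880)/(-15768 + 5037) = -3715/(-10731) = -3715*(-1/10731) = 3715/10731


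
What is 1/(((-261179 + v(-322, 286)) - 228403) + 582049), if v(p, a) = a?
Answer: 1/92753 ≈ 1.0781e-5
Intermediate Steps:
1/(((-261179 + v(-322, 286)) - 228403) + 582049) = 1/(((-261179 + 286) - 228403) + 582049) = 1/((-260893 - 228403) + 582049) = 1/(-489296 + 582049) = 1/92753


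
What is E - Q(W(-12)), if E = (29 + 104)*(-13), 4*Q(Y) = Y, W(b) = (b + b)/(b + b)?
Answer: -6917/4 ≈ -1729.3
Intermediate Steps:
W(b) = 1 (W(b) = (2*b)/((2*b)) = (2*b)*(1/(2*b)) = 1)
Q(Y) = Y/4
E = -1729 (E = 133*(-13) = -1729)
E - Q(W(-12)) = -1729 - 1/4 = -6917/4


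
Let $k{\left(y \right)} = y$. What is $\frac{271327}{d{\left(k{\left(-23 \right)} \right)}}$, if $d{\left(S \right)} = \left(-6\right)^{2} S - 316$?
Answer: $- \frac{271327}{1144} \approx -237.17$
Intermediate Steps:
$d{\left(S \right)} = -316 + 36 S$ ($d{\left(S \right)} = 36 S - 316 = -316 + 36 S$)
$\frac{271327}{d{\left(k{\left(-23 \right)} \right)}} = \frac{271327}{-316 + 36 \left(-23\right)} = \frac{271327}{-316 - 828} = \frac{271327}{-1144} = 271327 \left(- \frac{1}{1144}\right) = - \frac{271327}{1144}$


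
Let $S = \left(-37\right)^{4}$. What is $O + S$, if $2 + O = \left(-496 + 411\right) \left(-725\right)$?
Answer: $1935784$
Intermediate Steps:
$S = 1874161$
$O = 61623$ ($O = -2 + \left(-496 + 411\right) \left(-725\right) = -2 - -61625 = -2 + 61625 = 61623$)
$O + S = 61623 + 1874161 = 1935784$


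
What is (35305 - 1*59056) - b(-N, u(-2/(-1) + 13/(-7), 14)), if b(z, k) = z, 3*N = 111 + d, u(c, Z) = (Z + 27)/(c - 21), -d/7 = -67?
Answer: -70673/3 ≈ -23558.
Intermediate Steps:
d = 469 (d = -7*(-67) = 469)
u(c, Z) = (27 + Z)/(-21 + c)
N = 580/3 (N = (111 + 469)/3 = (1/3)*580 = 580/3 ≈ 193.33)
(35305 - 1*59056) - b(-N, u(-2/(-1) + 13/(-7), 14)) = (35305 - 1*59056) - (-1)*580/3 = (35305 - 59056) - 1*(-580/3) = -23751 + 580/3 = -70673/3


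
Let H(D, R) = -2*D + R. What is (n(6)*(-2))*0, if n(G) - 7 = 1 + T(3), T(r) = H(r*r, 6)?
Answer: 0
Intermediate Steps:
H(D, R) = R - 2*D
T(r) = 6 - 2*r² (T(r) = 6 - 2*r*r = 6 - 2*r²)
n(G) = -4 (n(G) = 7 + (1 + (6 - 2*3²)) = 7 + (1 + (6 - 2*9)) = 7 + (1 + (6 - 18)) = 7 + (1 - 12) = 7 - 11 = -4)
(n(6)*(-2))*0 = -4*(-2)*0 = 8*0 = 0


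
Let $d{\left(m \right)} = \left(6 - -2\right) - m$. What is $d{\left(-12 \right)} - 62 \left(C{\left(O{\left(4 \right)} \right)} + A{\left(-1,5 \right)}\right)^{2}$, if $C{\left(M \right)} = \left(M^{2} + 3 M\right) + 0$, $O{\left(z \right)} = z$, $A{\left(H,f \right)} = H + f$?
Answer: $-63468$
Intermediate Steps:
$C{\left(M \right)} = M^{2} + 3 M$
$d{\left(m \right)} = 8 - m$ ($d{\left(m \right)} = \left(6 + 2\right) - m = 8 - m$)
$d{\left(-12 \right)} - 62 \left(C{\left(O{\left(4 \right)} \right)} + A{\left(-1,5 \right)}\right)^{2} = \left(8 - -12\right) - 62 \left(4 \left(3 + 4\right) + \left(-1 + 5\right)\right)^{2} = \left(8 + 12\right) - 62 \left(4 \cdot 7 + 4\right)^{2} = 20 - 62 \left(28 + 4\right)^{2} = 20 - 62 \cdot 32^{2} = 20 - 63488 = -63468$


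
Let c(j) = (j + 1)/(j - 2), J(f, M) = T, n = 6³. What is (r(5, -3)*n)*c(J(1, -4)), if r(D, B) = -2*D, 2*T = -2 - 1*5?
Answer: -10800/11 ≈ -981.82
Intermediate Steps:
T = -7/2 (T = (-2 - 1*5)/2 = (-2 - 5)/2 = (½)*(-7) = -7/2 ≈ -3.5000)
n = 216
J(f, M) = -7/2
c(j) = (1 + j)/(-2 + j)
(r(5, -3)*n)*c(J(1, -4)) = (-2*5*216)*((1 - 7/2)/(-2 - 7/2)) = (-10*216)*(-5/2/(-11/2)) = -(-4320)*(-5)/(11*2) = -2160*5/11 = -10800/11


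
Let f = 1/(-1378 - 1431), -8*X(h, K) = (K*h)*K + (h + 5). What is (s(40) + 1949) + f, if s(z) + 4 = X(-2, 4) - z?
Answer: 42890613/22472 ≈ 1908.6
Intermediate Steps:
X(h, K) = -5/8 - h/8 - h*K²/8 (X(h, K) = -((K*h)*K + (h + 5))/8 = -(h*K² + (5 + h))/8 = -(5 + h + h*K²)/8 = -5/8 - h/8 - h*K²/8)
s(z) = -3/8 - z (s(z) = -4 + ((-5/8 - ⅛*(-2) - ⅛*(-2)*4²) - z) = -4 + ((-5/8 + ¼ - ⅛*(-2)*16) - z) = -4 + ((-5/8 + ¼ + 4) - z) = -4 + (29/8 - z) = -3/8 - z)
f = -1/2809 (f = 1/(-2809) = -1/2809 ≈ -0.00035600)
(s(40) + 1949) + f = ((-3/8 - 1*40) + 1949) - 1/2809 = ((-3/8 - 40) + 1949) - 1/2809 = (-323/8 + 1949) - 1/2809 = 15269/8 - 1/2809 = 42890613/22472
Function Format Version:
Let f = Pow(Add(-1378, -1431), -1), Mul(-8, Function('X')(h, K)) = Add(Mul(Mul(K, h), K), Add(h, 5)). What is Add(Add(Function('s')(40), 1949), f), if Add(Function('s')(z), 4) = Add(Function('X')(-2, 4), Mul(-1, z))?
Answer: Rational(42890613, 22472) ≈ 1908.6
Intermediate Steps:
Function('X')(h, K) = Add(Rational(-5, 8), Mul(Rational(-1, 8), h), Mul(Rational(-1, 8), h, Pow(K, 2))) (Function('X')(h, K) = Mul(Rational(-1, 8), Add(Mul(Mul(K, h), K), Add(h, 5))) = Mul(Rational(-1, 8), Add(Mul(h, Pow(K, 2)), Add(5, h))) = Mul(Rational(-1, 8), Add(5, h, Mul(h, Pow(K, 2)))) = Add(Rational(-5, 8), Mul(Rational(-1, 8), h), Mul(Rational(-1, 8), h, Pow(K, 2))))
Function('s')(z) = Add(Rational(-3, 8), Mul(-1, z)) (Function('s')(z) = Add(-4, Add(Add(Rational(-5, 8), Mul(Rational(-1, 8), -2), Mul(Rational(-1, 8), -2, Pow(4, 2))), Mul(-1, z))) = Add(-4, Add(Add(Rational(-5, 8), Rational(1, 4), Mul(Rational(-1, 8), -2, 16)), Mul(-1, z))) = Add(-4, Add(Add(Rational(-5, 8), Rational(1, 4), 4), Mul(-1, z))) = Add(-4, Add(Rational(29, 8), Mul(-1, z))) = Add(Rational(-3, 8), Mul(-1, z)))
f = Rational(-1, 2809) (f = Pow(-2809, -1) = Rational(-1, 2809) ≈ -0.00035600)
Add(Add(Function('s')(40), 1949), f) = Add(Add(Add(Rational(-3, 8), Mul(-1, 40)), 1949), Rational(-1, 2809)) = Add(Add(Add(Rational(-3, 8), -40), 1949), Rational(-1, 2809)) = Add(Add(Rational(-323, 8), 1949), Rational(-1, 2809)) = Add(Rational(15269, 8), Rational(-1, 2809)) = Rational(42890613, 22472)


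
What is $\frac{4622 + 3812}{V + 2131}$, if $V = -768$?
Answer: $\frac{8434}{1363} \approx 6.1878$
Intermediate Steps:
$\frac{4622 + 3812}{V + 2131} = \frac{4622 + 3812}{-768 + 2131} = \frac{8434}{1363}$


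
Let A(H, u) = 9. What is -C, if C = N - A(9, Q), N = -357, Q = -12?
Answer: 366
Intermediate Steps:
C = -366 (C = -357 - 1*9 = -357 - 9 = -366)
-C = -1*(-366) = 366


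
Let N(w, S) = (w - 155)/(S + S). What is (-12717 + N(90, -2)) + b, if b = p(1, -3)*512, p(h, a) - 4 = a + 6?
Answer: -36467/4 ≈ -9116.8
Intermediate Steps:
N(w, S) = (-155 + w)/(2*S) (N(w, S) = (-155 + w)/((2*S)) = (-155 + w)*(1/(2*S)) = (-155 + w)/(2*S))
p(h, a) = 10 + a (p(h, a) = 4 + (a + 6) = 4 + (6 + a) = 10 + a)
b = 3584 (b = (10 - 3)*512 = 7*512 = 3584)
(-12717 + N(90, -2)) + b = (-12717 + (1/2)*(-155 + 90)/(-2)) + 3584 = (-12717 + (1/2)*(-1/2)*(-65)) + 3584 = (-12717 + 65/4) + 3584 = -50803/4 + 3584 = -36467/4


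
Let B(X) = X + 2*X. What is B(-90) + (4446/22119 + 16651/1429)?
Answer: -2719838989/10536017 ≈ -258.15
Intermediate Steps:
B(X) = 3*X
B(-90) + (4446/22119 + 16651/1429) = 3*(-90) + (4446/22119 + 16651/1429) = -270 + (4446*(1/22119) + 16651*(1/1429)) = -270 + (1482/7373 + 16651/1429) = -270 + 124885601/10536017 = -2719838989/10536017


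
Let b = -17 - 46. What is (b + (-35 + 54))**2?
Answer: 1936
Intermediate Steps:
b = -63
(b + (-35 + 54))**2 = (-63 + (-35 + 54))**2 = (-63 + 19)**2 = (-44)**2 = 1936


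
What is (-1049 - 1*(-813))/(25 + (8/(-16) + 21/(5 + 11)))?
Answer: -64/7 ≈ -9.1429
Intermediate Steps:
(-1049 - 1*(-813))/(25 + (8/(-16) + 21/(5 + 11))) = (-1049 + 813)/(25 + (8*(-1/16) + 21/16)) = -236/(25 + (-½ + 21*(1/16))) = -236/(25 + (-½ + 21/16)) = -236/(25 + 13/16) = -236/(413/16) = (16/413)*(-236) = -64/7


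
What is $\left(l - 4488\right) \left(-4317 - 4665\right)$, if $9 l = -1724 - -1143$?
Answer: $40891054$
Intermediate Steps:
$l = - \frac{581}{9}$ ($l = \frac{-1724 - -1143}{9} = \frac{-1724 + 1143}{9} = \frac{1}{9} \left(-581\right) = - \frac{581}{9} \approx -64.556$)
$\left(l - 4488\right) \left(-4317 - 4665\right) = \left(- \frac{581}{9} - 4488\right) \left(-4317 - 4665\right) = \left(- \frac{40973}{9}\right) \left(-8982\right) = 40891054$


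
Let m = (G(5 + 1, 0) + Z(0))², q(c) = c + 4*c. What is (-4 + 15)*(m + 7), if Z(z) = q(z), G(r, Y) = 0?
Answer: 77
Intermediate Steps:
q(c) = 5*c
Z(z) = 5*z
m = 0 (m = (0 + 5*0)² = (0 + 0)² = 0² = 0)
(-4 + 15)*(m + 7) = (-4 + 15)*(0 + 7) = 11*7 = 77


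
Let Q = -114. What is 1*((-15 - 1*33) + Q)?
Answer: -162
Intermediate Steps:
1*((-15 - 1*33) + Q) = 1*((-15 - 1*33) - 114) = 1*((-15 - 33) - 114) = 1*(-48 - 114) = 1*(-162) = -162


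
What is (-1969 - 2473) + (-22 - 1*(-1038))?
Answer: -3426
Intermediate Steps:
(-1969 - 2473) + (-22 - 1*(-1038)) = -4442 + (-22 + 1038) = -4442 + 1016 = -3426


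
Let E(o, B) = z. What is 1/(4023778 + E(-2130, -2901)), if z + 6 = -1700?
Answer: 1/4022072 ≈ 2.4863e-7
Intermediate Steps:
z = -1706 (z = -6 - 1700 = -1706)
E(o, B) = -1706
1/(4023778 + E(-2130, -2901)) = 1/(4023778 - 1706) = 1/4022072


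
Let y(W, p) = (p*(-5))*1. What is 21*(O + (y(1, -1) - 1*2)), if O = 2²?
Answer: 147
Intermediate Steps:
y(W, p) = -5*p (y(W, p) = -5*p*1 = -5*p)
O = 4
21*(O + (y(1, -1) - 1*2)) = 21*(4 + (-5*(-1) - 1*2)) = 21*(4 + (5 - 2)) = 21*(4 + 3) = 21*7 = 147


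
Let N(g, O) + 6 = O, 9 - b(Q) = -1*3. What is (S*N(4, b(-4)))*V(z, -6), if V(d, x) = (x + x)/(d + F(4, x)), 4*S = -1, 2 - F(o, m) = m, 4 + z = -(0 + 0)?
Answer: 9/2 ≈ 4.5000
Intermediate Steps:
b(Q) = 12 (b(Q) = 9 - (-1)*3 = 9 - 1*(-3) = 9 + 3 = 12)
N(g, O) = -6 + O
z = -4 (z = -4 - (0 + 0) = -4 - 1*0 = -4 + 0 = -4)
F(o, m) = 2 - m
S = -¼ (S = (¼)*(-1) = -¼ ≈ -0.25000)
V(d, x) = 2*x/(2 + d - x) (V(d, x) = (x + x)/(d + (2 - x)) = (2*x)/(2 + d - x) = 2*x/(2 + d - x))
(S*N(4, b(-4)))*V(z, -6) = (-(-6 + 12)/4)*(2*(-6)/(2 - 4 - 1*(-6))) = (-¼*6)*(2*(-6)/(2 - 4 + 6)) = -3*(-6)/4 = -3/2*(-3) = 9/2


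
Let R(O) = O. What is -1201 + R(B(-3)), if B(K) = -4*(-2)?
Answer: -1193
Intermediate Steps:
B(K) = 8
-1201 + R(B(-3)) = -1201 + 8 = -1193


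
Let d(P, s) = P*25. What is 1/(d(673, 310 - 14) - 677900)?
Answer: -1/661075 ≈ -1.5127e-6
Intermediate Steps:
d(P, s) = 25*P
1/(d(673, 310 - 14) - 677900) = 1/(25*673 - 677900) = 1/(16825 - 677900) = 1/(-661075) = -1/661075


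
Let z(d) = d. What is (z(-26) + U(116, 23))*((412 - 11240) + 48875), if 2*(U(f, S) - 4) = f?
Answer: 1369692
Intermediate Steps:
U(f, S) = 4 + f/2
(z(-26) + U(116, 23))*((412 - 11240) + 48875) = (-26 + (4 + (1/2)*116))*((412 - 11240) + 48875) = (-26 + (4 + 58))*(-10828 + 48875) = (-26 + 62)*38047 = 36*38047 = 1369692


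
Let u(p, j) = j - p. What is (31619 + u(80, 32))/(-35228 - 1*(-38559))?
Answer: 31571/3331 ≈ 9.4779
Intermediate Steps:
(31619 + u(80, 32))/(-35228 - 1*(-38559)) = (31619 + (32 - 1*80))/(-35228 - 1*(-38559)) = (31619 + (32 - 80))/(-35228 + 38559) = (31619 - 48)/3331 = 31571*(1/3331) = 31571/3331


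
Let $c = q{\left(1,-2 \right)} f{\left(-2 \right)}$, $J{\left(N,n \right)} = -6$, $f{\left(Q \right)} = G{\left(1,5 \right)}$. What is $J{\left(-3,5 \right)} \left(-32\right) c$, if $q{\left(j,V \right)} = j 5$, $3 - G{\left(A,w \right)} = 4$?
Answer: $-960$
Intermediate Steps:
$G{\left(A,w \right)} = -1$ ($G{\left(A,w \right)} = 3 - 4 = -1$)
$q{\left(j,V \right)} = 5 j$
$f{\left(Q \right)} = -1$
$c = -5$ ($c = 5 \cdot 1 \left(-1\right) = 5 \left(-1\right) = -5$)
$J{\left(-3,5 \right)} \left(-32\right) c = \left(-6\right) \left(-32\right) \left(-5\right) = 192 \left(-5\right) = -960$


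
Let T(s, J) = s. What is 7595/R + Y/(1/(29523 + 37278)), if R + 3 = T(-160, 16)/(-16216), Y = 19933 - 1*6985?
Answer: 5242381993163/6061 ≈ 8.6494e+8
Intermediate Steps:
Y = 12948 (Y = 19933 - 6985 = 12948)
R = -6061/2027 (R = -3 - 160/(-16216) = -3 - 160*(-1/16216) = -3 + 20/2027 = -6061/2027 ≈ -2.9901)
7595/R + Y/(1/(29523 + 37278)) = 7595/(-6061/2027) + 12948/(1/(29523 + 37278)) = 7595*(-2027/6061) + 12948/(1/66801) = -15395065/6061 + 12948/(1/66801) = -15395065/6061 + 12948*66801 = -15395065/6061 + 864939348 = 5242381993163/6061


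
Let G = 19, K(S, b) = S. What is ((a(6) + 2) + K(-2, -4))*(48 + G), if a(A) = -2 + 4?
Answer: 134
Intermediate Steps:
a(A) = 2
((a(6) + 2) + K(-2, -4))*(48 + G) = ((2 + 2) - 2)*(48 + 19) = (4 - 2)*67 = 2*67 = 134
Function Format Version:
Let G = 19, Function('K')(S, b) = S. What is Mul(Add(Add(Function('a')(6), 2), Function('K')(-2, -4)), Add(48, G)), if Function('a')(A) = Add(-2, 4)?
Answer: 134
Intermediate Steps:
Function('a')(A) = 2
Mul(Add(Add(Function('a')(6), 2), Function('K')(-2, -4)), Add(48, G)) = Mul(Add(Add(2, 2), -2), Add(48, 19)) = Mul(Add(4, -2), 67) = Mul(2, 67) = 134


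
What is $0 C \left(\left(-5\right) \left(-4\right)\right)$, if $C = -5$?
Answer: $0$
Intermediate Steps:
$0 C \left(\left(-5\right) \left(-4\right)\right) = 0 \left(-5\right) \left(\left(-5\right) \left(-4\right)\right) = 0 \cdot 20 = 0$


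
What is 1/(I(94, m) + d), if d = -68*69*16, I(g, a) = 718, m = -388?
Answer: -1/74354 ≈ -1.3449e-5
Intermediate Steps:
d = -75072 (d = -4692*16 = -75072)
1/(I(94, m) + d) = 1/(718 - 75072) = 1/(-74354) = -1/74354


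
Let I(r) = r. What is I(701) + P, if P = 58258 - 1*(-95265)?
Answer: 154224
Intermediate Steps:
P = 153523 (P = 58258 + 95265 = 153523)
I(701) + P = 701 + 153523 = 154224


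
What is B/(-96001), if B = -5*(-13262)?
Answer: -66310/96001 ≈ -0.69072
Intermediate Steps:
B = 66310
B/(-96001) = 66310/(-96001) = 66310*(-1/96001) = -66310/96001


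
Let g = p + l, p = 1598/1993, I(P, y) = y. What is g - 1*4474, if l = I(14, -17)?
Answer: -8948965/1993 ≈ -4490.2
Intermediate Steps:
p = 1598/1993 (p = 1598*(1/1993) = 1598/1993 ≈ 0.80181)
l = -17
g = -32283/1993 (g = 1598/1993 - 17 = -32283/1993 ≈ -16.198)
g - 1*4474 = -32283/1993 - 1*4474 = -32283/1993 - 4474 = -8948965/1993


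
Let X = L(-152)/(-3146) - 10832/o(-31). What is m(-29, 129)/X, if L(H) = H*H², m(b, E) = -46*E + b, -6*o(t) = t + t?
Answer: -290773769/3316816 ≈ -87.667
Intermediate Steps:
o(t) = -t/3 (o(t) = -(t + t)/6 = -t/3)
m(b, E) = b - 46*E
L(H) = H³
X = 3316816/48763 (X = (-152)³/(-3146) - 10832/((-⅓*(-31))) = -3511808*(-1/3146) - 10832/31/3 = 1755904/1573 - 10832*3/31 = 1755904/1573 - 32496/31 = 3316816/48763 ≈ 68.019)
m(-29, 129)/X = (-29 - 46*129)/(3316816/48763) = (-29 - 5934)*(48763/3316816) = -5963*48763/3316816 = -290773769/3316816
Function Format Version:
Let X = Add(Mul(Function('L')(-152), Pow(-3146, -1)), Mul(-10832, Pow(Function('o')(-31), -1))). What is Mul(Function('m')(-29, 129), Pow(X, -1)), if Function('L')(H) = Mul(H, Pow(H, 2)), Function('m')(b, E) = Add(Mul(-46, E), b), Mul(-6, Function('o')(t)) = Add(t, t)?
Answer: Rational(-290773769, 3316816) ≈ -87.667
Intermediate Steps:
Function('o')(t) = Mul(Rational(-1, 3), t) (Function('o')(t) = Mul(Rational(-1, 6), Add(t, t)) = Mul(Rational(-1, 6), Mul(2, t)) = Mul(Rational(-1, 3), t))
Function('m')(b, E) = Add(b, Mul(-46, E))
Function('L')(H) = Pow(H, 3)
X = Rational(3316816, 48763) (X = Add(Mul(Pow(-152, 3), Pow(-3146, -1)), Mul(-10832, Pow(Mul(Rational(-1, 3), -31), -1))) = Add(Mul(-3511808, Rational(-1, 3146)), Mul(-10832, Pow(Rational(31, 3), -1))) = Add(Rational(1755904, 1573), Mul(-10832, Rational(3, 31))) = Add(Rational(1755904, 1573), Rational(-32496, 31)) = Rational(3316816, 48763) ≈ 68.019)
Mul(Function('m')(-29, 129), Pow(X, -1)) = Mul(Add(-29, Mul(-46, 129)), Pow(Rational(3316816, 48763), -1)) = Mul(Add(-29, -5934), Rational(48763, 3316816)) = Mul(-5963, Rational(48763, 3316816)) = Rational(-290773769, 3316816)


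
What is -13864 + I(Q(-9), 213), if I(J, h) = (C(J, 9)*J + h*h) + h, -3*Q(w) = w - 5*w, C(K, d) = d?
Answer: 31610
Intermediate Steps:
Q(w) = 4*w/3 (Q(w) = -(w - 5*w)/3 = -(-4)*w/3 = 4*w/3)
I(J, h) = h + h**2 + 9*J (I(J, h) = (9*J + h*h) + h = (9*J + h**2) + h = (h**2 + 9*J) + h = h + h**2 + 9*J)
-13864 + I(Q(-9), 213) = -13864 + (213 + 213**2 + 9*((4/3)*(-9))) = -13864 + (213 + 45369 + 9*(-12)) = -13864 + (213 + 45369 - 108) = -13864 + 45474 = 31610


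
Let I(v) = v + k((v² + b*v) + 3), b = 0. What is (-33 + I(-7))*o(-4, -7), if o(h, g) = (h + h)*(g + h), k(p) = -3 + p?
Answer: 792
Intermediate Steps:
o(h, g) = 2*h*(g + h) (o(h, g) = (2*h)*(g + h) = 2*h*(g + h))
I(v) = v + v² (I(v) = v + (-3 + ((v² + 0*v) + 3)) = v + (-3 + ((v² + 0) + 3)) = v + (-3 + (v² + 3)) = v + (-3 + (3 + v²)) = v + v²)
(-33 + I(-7))*o(-4, -7) = (-33 - 7*(1 - 7))*(2*(-4)*(-7 - 4)) = (-33 - 7*(-6))*(2*(-4)*(-11)) = (-33 + 42)*88 = 9*88 = 792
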